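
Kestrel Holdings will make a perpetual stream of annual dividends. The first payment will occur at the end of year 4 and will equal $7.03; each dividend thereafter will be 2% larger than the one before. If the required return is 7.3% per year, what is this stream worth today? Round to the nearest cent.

$107.37

Value at end of year 3: C₁ / (r − g) = $7.03 / (0.073 − 0.02) = $132.6415
Discount to today: PV = $132.6415 / (1 + 0.073)^3 = $132.6415 / 1.235376 = $107.37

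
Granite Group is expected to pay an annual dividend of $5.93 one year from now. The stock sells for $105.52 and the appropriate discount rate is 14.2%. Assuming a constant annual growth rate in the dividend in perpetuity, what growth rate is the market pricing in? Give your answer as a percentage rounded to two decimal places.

P = D₁/(r−g) ⇒ g = r − D₁/P = 0.142 − $5.93/$105.52 = 0.085802

8.58%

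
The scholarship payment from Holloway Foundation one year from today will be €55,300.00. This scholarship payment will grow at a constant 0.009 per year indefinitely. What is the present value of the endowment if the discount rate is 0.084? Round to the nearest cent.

€737333.33

Growing perpetuity: P = D₁ / (r − g) = €55,300.0000 / (0.084 − 0.009) = €737,333.33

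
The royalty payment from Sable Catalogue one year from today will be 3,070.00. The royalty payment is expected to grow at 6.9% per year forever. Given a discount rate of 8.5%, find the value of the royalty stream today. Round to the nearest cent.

191875.00

Growing perpetuity: P = D₁ / (r − g) = 3,070.0000 / (0.085 − 0.069) = 191,875.00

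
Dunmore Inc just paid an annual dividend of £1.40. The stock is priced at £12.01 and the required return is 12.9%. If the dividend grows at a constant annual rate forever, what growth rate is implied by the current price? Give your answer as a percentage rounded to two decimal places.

P = D₀(1+g)/(r−g) ⇒ P(r−g) = D₀(1+g) ⇒ g(P+D₀) = P·r − D₀
g = (P·r − D₀)/(P + D₀) = (£12.01×0.129 − £1.40) / (£12.01 + £1.40) = 0.011133

1.11%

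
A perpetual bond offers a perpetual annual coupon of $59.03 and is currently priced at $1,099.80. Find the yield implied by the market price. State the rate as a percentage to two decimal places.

5.37%

P = C/r ⇒ r = C/P = $59.03/$1,099.80 = 0.053673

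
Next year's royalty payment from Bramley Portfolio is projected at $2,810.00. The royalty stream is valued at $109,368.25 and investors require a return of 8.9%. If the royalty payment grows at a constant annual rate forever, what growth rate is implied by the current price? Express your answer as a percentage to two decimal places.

6.33%

P = D₁/(r−g) ⇒ g = r − D₁/P = 0.089 − $2,810.00/$109,368.25 = 0.063307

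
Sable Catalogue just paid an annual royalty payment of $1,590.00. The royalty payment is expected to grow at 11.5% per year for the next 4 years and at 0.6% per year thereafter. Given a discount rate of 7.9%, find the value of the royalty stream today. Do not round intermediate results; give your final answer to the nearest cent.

$31893.87

D_1 = 1772.85000
D_2 = 1976.72775
D_3 = 2204.05144
D_4 = 2457.51736
Terminal value at year 4: TV = D_4×(1+g_2)/(r−g_2) = 2472.26246/0.073 = 33866.60906
P_0 = D_1/(1+r)^1 + D_2/(1+r)^2 + D_3/(1+r)^3 + D_4/(1+r)^4 + TV/(1+r)^4
    = 1643.04912 + 1697.86818 + 1754.51624 + 1813.05432 + 24985.37866 = 31893.86652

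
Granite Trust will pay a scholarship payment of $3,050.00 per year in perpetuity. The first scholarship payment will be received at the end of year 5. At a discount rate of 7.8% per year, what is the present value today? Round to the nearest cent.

$28955.44

Value at end of year 4: C / r = $3,050.00 / 0.078 = $39,102.5641
Discount to today: PV = $39,102.5641 / (1 + 0.078)^4 = $39,102.5641 / 1.350439 = $28,955.44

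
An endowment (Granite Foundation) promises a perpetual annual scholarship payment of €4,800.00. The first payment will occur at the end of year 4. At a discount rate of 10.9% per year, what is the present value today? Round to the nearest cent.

€32286.44

Value at end of year 3: C / r = €4,800.00 / 0.109 = €44,036.6972
Discount to today: PV = €44,036.6972 / (1 + 0.109)^3 = €44,036.6972 / 1.363938 = €32,286.44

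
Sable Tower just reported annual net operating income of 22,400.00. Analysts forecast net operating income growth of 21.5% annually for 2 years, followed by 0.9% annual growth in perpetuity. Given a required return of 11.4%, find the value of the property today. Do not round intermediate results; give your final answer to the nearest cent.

D_1 = 27216.00000
D_2 = 33067.44000
Terminal value at year 2: TV = D_2×(1+g_2)/(r−g_2) = 33365.04696/0.105 = 317762.35200
P_0 = D_1/(1+r)^1 + D_2/(1+r)^2 + TV/(1+r)^2
    = 24430.87971 + 26645.88766 + 256054.29188 = 307131.05925

307131.06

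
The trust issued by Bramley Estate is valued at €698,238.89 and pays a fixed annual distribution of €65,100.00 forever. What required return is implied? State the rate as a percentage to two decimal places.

P = C/r ⇒ r = C/P = €65,100.00/€698,238.89 = 0.093235

9.32%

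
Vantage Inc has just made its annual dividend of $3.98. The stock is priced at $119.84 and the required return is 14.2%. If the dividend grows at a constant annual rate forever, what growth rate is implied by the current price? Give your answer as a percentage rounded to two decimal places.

P = D₀(1+g)/(r−g) ⇒ P(r−g) = D₀(1+g) ⇒ g(P+D₀) = P·r − D₀
g = (P·r − D₀)/(P + D₀) = ($119.84×0.142 − $3.98) / ($119.84 + $3.98) = 0.105292

10.53%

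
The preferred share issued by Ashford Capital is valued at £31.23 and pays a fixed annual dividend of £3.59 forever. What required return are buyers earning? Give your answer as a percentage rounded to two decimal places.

11.50%

P = C/r ⇒ r = C/P = £3.59/£31.23 = 0.114954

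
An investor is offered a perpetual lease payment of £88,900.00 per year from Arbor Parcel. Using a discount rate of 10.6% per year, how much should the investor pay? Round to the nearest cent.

Level perpetuity: PV = C / r = £88,900.00 / 0.106 = £838,679.25

£838679.25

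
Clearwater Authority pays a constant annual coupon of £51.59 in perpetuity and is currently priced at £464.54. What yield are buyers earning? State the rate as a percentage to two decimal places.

P = C/r ⇒ r = C/P = £51.59/£464.54 = 0.111056

11.11%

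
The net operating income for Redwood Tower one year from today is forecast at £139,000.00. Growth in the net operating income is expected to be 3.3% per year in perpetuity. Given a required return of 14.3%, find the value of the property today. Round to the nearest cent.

£1263636.36

Growing perpetuity: P = D₁ / (r − g) = £139,000.0000 / (0.143 − 0.033) = £1,263,636.36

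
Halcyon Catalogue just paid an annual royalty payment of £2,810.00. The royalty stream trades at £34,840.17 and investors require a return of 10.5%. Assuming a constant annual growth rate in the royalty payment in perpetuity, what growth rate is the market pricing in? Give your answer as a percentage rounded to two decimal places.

P = D₀(1+g)/(r−g) ⇒ P(r−g) = D₀(1+g) ⇒ g(P+D₀) = P·r − D₀
g = (P·r − D₀)/(P + D₀) = (£34,840.17×0.105 − £2,810.00) / (£34,840.17 + £2,810.00) = 0.022529

2.25%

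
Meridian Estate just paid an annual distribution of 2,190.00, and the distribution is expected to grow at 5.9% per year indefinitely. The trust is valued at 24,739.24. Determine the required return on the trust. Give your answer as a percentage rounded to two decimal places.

D₁ = 2,190.00 × 1.059 = 2,319.2100
P = D₁/(r − g) ⇒ r = D₁/P + g = 2,319.2100/24,739.24 + 0.059 = 0.093746 + 0.059 = 0.152746

15.27%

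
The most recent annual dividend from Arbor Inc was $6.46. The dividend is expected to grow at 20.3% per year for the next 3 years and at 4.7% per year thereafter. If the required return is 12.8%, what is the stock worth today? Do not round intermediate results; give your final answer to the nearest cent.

$123.36

D_1 = 7.77138
D_2 = 9.34897
D_3 = 11.24681
Terminal value at year 3: TV = D_3×(1+g_2)/(r−g_2) = 11.77541/0.081 = 145.37545
P_0 = D_1/(1+r)^1 + D_2/(1+r)^2 + D_3/(1+r)^3 + TV/(1+r)^3
    = 6.88952 + 7.34760 + 7.83614 + 101.28935 = 123.36261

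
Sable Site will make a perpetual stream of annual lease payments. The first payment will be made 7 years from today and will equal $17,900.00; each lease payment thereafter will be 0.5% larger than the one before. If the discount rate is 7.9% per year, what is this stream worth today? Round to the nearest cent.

Value at end of year 6: C₁ / (r − g) = $17,900.00 / (0.079 − 0.005) = $241,891.8919
Discount to today: PV = $241,891.8919 / (1 + 0.079)^6 = $241,891.8919 / 1.578079 = $153,282.52

$153282.52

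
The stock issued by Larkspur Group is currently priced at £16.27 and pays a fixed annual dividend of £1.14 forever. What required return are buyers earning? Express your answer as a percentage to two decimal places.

7.01%

P = C/r ⇒ r = C/P = £1.14/£16.27 = 0.070068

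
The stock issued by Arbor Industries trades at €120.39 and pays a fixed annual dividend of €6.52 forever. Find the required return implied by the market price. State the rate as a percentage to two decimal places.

5.42%

P = C/r ⇒ r = C/P = €6.52/€120.39 = 0.054157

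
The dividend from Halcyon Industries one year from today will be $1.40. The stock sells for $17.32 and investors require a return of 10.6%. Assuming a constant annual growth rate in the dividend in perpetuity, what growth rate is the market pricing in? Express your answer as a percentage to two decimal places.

P = D₁/(r−g) ⇒ g = r − D₁/P = 0.106 − $1.40/$17.32 = 0.025169

2.52%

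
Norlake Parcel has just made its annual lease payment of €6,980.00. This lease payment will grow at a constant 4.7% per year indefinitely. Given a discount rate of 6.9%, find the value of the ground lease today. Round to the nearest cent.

D₁ = D₀ × (1 + g) = €6,980.00 × 1.047 = €7,308.0600
Growing perpetuity: P = D₁ / (r − g) = €7,308.0600 / (0.069 − 0.047) = €332,184.55

€332184.55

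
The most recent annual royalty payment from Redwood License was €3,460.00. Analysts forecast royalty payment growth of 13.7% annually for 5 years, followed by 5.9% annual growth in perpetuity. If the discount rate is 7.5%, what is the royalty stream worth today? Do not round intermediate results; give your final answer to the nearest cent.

D_1 = 3934.02000
D_2 = 4472.98074
D_3 = 5085.77910
D_4 = 5782.53084
D_5 = 6574.73756
Terminal value at year 5: TV = D_5×(1+g_2)/(r−g_2) = 6962.64708/0.016 = 435165.44246
P_0 = D_1/(1+r)^1 + D_2/(1+r)^2 + D_3/(1+r)^3 + D_4/(1+r)^4 + D_5/(1+r)^5 + TV/(1+r)^5
    = 3659.55349 + 3870.61611 + 4093.85164 + 4329.96216 + 4579.69021 + 303118.24544 = 323651.91904

€323651.92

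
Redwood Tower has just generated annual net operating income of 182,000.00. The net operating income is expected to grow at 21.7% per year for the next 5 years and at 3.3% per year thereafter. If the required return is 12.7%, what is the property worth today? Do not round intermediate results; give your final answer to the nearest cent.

4089480.05

D_1 = 221494.00000
D_2 = 269558.19800
D_3 = 328052.32697
D_4 = 399239.68192
D_5 = 485874.69289
Terminal value at year 5: TV = D_5×(1+g_2)/(r−g_2) = 501908.55776/0.094 = 5339452.74212
P_0 = D_1/(1+r)^1 + D_2/(1+r)^2 + D_3/(1+r)^3 + D_4/(1+r)^4 + D_5/(1+r)^5 + TV/(1+r)^5
    = 196534.16149 + 212228.99249 + 229177.18177 + 247478.82007 + 267241.99115 + 2936818.90272 = 4089480.04969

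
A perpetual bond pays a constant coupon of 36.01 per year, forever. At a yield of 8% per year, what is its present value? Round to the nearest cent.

Level perpetuity: PV = C / r = 36.01 / 0.08 = 450.13

450.13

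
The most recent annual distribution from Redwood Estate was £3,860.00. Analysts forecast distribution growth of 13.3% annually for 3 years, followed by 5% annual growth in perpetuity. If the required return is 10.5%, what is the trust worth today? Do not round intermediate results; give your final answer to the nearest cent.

£91612.73

D_1 = 4373.38000
D_2 = 4955.03954
D_3 = 5614.05980
Terminal value at year 3: TV = D_3×(1+g_2)/(r−g_2) = 5894.76279/0.055 = 107177.50525
P_0 = D_1/(1+r)^1 + D_2/(1+r)^2 + D_3/(1+r)^3 + TV/(1+r)^3
    = 3957.80995 + 4058.09835 + 4160.92799 + 79435.89805 = 91612.73435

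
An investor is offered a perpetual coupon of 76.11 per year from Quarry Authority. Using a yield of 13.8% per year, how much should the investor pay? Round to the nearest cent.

551.52

Level perpetuity: PV = C / r = 76.11 / 0.138 = 551.52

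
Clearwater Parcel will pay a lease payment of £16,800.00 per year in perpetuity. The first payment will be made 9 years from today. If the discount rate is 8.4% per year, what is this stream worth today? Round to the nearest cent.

£104904.89

Value at end of year 8: C / r = £16,800.00 / 0.084 = £200,000.0000
Discount to today: PV = £200,000.0000 / (1 + 0.084)^8 = £200,000.0000 / 1.906489 = £104,904.89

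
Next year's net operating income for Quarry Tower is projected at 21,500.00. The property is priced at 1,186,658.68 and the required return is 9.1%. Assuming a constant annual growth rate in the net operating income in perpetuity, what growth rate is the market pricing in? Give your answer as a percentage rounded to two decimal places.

7.29%

P = D₁/(r−g) ⇒ g = r − D₁/P = 0.091 − 21,500.00/1,186,658.68 = 0.072882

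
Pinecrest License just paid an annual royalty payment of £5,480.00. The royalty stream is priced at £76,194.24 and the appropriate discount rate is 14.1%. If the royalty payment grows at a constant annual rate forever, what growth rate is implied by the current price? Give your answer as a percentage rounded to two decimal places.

P = D₀(1+g)/(r−g) ⇒ P(r−g) = D₀(1+g) ⇒ g(P+D₀) = P·r − D₀
g = (P·r − D₀)/(P + D₀) = (£76,194.24×0.141 − £5,480.00) / (£76,194.24 + £5,480.00) = 0.064444

6.44%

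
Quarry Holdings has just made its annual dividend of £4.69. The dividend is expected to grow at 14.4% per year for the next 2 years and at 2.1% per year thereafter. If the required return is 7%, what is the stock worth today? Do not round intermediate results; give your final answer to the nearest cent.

£122.08

D_1 = 5.36536
D_2 = 6.13797
Terminal value at year 2: TV = D_2×(1+g_2)/(r−g_2) = 6.26687/0.049 = 127.89529
P_0 = D_1/(1+r)^1 + D_2/(1+r)^2 + TV/(1+r)^2
    = 5.01436 + 5.36114 + 111.70870 = 122.08420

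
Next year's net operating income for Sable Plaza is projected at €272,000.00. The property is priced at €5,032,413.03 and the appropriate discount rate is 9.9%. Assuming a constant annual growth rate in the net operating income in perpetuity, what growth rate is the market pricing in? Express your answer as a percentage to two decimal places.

4.50%

P = D₁/(r−g) ⇒ g = r − D₁/P = 0.099 − €272,000.00/€5,032,413.03 = 0.044950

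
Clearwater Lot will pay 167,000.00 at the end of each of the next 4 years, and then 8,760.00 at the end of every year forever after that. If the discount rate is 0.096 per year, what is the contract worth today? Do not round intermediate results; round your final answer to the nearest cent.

597223.76

PV of 4-year annuity: 167,000.00 × [1 − (1+0.096)^−4] / 0.096 = 533983.93792
Perpetuity value at year 4: 8,760.00 / 0.096 = 91250.00000
PV of perpetuity: 91250.00000 / (1+0.096)^4 = 63239.82457
Total PV = 533983.93792 + 63239.82457 = 597223.76250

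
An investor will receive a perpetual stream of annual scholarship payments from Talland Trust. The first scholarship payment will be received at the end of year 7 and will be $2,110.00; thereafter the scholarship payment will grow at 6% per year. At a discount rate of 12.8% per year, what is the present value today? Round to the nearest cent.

$15063.26

Value at end of year 6: C₁ / (r − g) = $2,110.00 / (0.128 − 0.06) = $31,029.4118
Discount to today: PV = $31,029.4118 / (1 + 0.128)^6 = $31,029.4118 / 2.059940 = $15,063.26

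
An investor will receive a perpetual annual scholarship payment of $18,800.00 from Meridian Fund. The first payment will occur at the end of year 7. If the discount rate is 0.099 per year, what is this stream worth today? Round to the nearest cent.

Value at end of year 6: C / r = $18,800.00 / 0.099 = $189,898.9899
Discount to today: PV = $189,898.9899 / (1 + 0.099)^6 = $189,898.9899 / 1.761920 = $107,779.58

$107779.58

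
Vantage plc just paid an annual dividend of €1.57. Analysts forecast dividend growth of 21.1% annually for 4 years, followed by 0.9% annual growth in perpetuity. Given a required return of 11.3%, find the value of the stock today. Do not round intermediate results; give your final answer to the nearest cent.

€29.14

D_1 = 1.90127
D_2 = 2.30244
D_3 = 2.78825
D_4 = 3.37657
Terminal value at year 4: TV = D_4×(1+g_2)/(r−g_2) = 3.40696/0.104 = 32.75926
P_0 = D_1/(1+r)^1 + D_2/(1+r)^2 + D_3/(1+r)^3 + D_4/(1+r)^4 + TV/(1+r)^4
    = 1.70824 + 1.85865 + 2.02230 + 2.20037 + 21.34781 = 29.13738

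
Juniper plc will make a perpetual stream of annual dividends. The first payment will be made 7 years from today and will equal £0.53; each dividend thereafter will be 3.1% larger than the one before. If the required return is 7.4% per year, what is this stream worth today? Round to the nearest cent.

Value at end of year 6: C₁ / (r − g) = £0.53 / (0.074 − 0.031) = £12.3256
Discount to today: PV = £12.3256 / (1 + 0.074)^6 = £12.3256 / 1.534708 = £8.03

£8.03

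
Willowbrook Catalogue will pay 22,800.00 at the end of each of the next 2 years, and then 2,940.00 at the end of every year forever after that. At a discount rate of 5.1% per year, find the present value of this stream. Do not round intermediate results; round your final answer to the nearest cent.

PV of 2-year annuity: 22,800.00 × [1 − (1+0.051)^−2] / 0.051 = 42334.56243
Perpetuity value at year 2: 2,940.00 / 0.051 = 57647.05882
PV of perpetuity: 57647.05882 / (1+0.051)^2 = 52188.12840
Total PV = 42334.56243 + 52188.12840 = 94522.69084

94522.69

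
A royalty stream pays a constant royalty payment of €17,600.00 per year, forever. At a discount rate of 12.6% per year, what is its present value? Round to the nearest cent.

Level perpetuity: PV = C / r = €17,600.00 / 0.126 = €139,682.54

€139682.54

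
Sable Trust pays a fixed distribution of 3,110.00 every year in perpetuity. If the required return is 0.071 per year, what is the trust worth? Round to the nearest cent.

43802.82

Level perpetuity: PV = C / r = 3,110.00 / 0.071 = 43,802.82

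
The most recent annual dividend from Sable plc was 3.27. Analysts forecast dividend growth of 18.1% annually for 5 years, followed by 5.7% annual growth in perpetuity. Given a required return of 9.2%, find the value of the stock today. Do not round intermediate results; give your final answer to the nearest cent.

D_1 = 3.86187
D_2 = 4.56087
D_3 = 5.38639
D_4 = 6.36132
D_5 = 7.51272
Terminal value at year 5: TV = D_5×(1+g_2)/(r−g_2) = 7.94095/0.035 = 226.88416
P_0 = D_1/(1+r)^1 + D_2/(1+r)^2 + D_3/(1+r)^3 + D_4/(1+r)^4 + D_5/(1+r)^5 + TV/(1+r)^5
    = 3.53651 + 3.82474 + 4.13647 + 4.47360 + 4.83820 + 146.11372 = 166.92324

166.92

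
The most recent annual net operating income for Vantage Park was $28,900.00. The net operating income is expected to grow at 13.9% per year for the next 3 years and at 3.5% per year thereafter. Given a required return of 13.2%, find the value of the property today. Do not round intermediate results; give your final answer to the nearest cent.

D_1 = 32917.10000
D_2 = 37492.57690
D_3 = 42704.04509
Terminal value at year 3: TV = D_3×(1+g_2)/(r−g_2) = 44198.68667/0.097 = 455656.56358
P_0 = D_1/(1+r)^1 + D_2/(1+r)^2 + D_3/(1+r)^3 + TV/(1+r)^3
    = 29078.71025 + 29258.52559 + 29439.45287 + 314121.99714 = 401898.68585

$401898.69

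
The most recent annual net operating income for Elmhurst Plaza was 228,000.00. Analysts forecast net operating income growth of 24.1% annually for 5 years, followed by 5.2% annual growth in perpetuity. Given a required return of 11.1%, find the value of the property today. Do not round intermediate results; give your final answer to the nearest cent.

D_1 = 282948.00000
D_2 = 351138.46800
D_3 = 435762.83879
D_4 = 540781.68294
D_5 = 671110.06852
Terminal value at year 5: TV = D_5×(1+g_2)/(r−g_2) = 706007.79209/0.059 = 11966233.76418
P_0 = D_1/(1+r)^1 + D_2/(1+r)^2 + D_3/(1+r)^3 + D_4/(1+r)^4 + D_5/(1+r)^5 + TV/(1+r)^5
    = 254678.66787 + 284479.05205 + 317766.42987 + 354948.82041 + 396481.98571 + 7069475.40624 = 8677830.36214

8677830.36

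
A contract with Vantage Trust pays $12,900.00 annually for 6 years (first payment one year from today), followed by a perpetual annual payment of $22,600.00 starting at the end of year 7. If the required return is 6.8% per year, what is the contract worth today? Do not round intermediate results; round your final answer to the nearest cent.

$285830.65

PV of 6-year annuity: $12,900.00 × [1 − (1+0.068)^−6] / 0.068 = 61869.85045
Perpetuity value at year 6: $22,600.00 / 0.068 = 332352.94118
PV of perpetuity: 332352.94118 / (1+0.068)^6 = 223960.80007
Total PV = 61869.85045 + 223960.80007 = 285830.65052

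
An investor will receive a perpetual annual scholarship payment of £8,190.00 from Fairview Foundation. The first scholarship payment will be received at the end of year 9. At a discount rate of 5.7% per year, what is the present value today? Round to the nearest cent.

Value at end of year 8: C / r = £8,190.00 / 0.057 = £143,684.2105
Discount to today: PV = £143,684.2105 / (1 + 0.057)^8 = £143,684.2105 / 1.558116 = £92,216.61

£92216.61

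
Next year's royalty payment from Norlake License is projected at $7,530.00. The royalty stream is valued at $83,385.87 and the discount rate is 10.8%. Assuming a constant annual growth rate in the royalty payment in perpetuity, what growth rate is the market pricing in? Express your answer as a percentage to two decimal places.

1.77%

P = D₁/(r−g) ⇒ g = r − D₁/P = 0.108 − $7,530.00/$83,385.87 = 0.017697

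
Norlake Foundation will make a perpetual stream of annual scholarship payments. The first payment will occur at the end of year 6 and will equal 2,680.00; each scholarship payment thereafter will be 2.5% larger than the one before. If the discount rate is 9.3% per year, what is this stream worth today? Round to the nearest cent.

25265.34

Value at end of year 5: C₁ / (r − g) = 2,680.00 / (0.093 − 0.025) = 39,411.7647
Discount to today: PV = 39,411.7647 / (1 + 0.093)^5 = 39,411.7647 / 1.559915 = 25,265.34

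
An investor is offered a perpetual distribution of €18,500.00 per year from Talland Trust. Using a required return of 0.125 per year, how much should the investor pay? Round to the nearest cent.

Level perpetuity: PV = C / r = €18,500.00 / 0.125 = €148,000.00

€148000.00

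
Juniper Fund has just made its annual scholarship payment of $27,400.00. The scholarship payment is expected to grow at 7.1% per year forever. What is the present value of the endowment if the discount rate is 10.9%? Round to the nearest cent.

$772247.37

D₁ = D₀ × (1 + g) = $27,400.00 × 1.071 = $29,345.4000
Growing perpetuity: P = D₁ / (r − g) = $29,345.4000 / (0.109 − 0.071) = $772,247.37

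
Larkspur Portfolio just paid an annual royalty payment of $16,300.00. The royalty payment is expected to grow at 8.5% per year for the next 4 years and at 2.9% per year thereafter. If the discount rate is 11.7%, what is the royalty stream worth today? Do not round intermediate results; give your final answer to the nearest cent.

D_1 = 17685.50000
D_2 = 19188.76750
D_3 = 20819.81274
D_4 = 22589.49682
Terminal value at year 4: TV = D_4×(1+g_2)/(r−g_2) = 23244.59223/0.088 = 264143.09350
P_0 = D_1/(1+r)^1 + D_2/(1+r)^2 + D_3/(1+r)^3 + D_4/(1+r)^4 + TV/(1+r)^4
    = 15833.03491 + 15379.44752 + 14938.85458 + 14510.88381 + 169678.40273 = 230340.62355

$230340.62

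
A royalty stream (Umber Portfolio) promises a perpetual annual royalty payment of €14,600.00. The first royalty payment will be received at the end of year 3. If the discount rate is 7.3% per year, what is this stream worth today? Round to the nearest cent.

€173712.29

Value at end of year 2: C / r = €14,600.00 / 0.073 = €200,000.0000
Discount to today: PV = €200,000.0000 / (1 + 0.073)^2 = €200,000.0000 / 1.151329 = €173,712.29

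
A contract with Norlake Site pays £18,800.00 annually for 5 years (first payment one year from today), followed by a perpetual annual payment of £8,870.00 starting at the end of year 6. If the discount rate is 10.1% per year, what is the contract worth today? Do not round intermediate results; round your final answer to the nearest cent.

PV of 5-year annuity: £18,800.00 × [1 − (1+0.101)^−5] / 0.101 = 71085.10170
Perpetuity value at year 5: £8,870.00 / 0.101 = 87821.78218
PV of perpetuity: 87821.78218 / (1+0.101)^5 = 54283.22622
Total PV = 71085.10170 + 54283.22622 = 125368.32792

£125368.33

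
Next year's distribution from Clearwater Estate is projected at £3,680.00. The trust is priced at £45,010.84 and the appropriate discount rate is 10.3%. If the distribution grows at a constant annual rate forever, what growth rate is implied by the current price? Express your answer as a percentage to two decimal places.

2.12%

P = D₁/(r−g) ⇒ g = r − D₁/P = 0.103 − £3,680.00/£45,010.84 = 0.021242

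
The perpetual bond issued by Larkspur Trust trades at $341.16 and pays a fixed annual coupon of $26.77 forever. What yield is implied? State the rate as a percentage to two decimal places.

P = C/r ⇒ r = C/P = $26.77/$341.16 = 0.078468

7.85%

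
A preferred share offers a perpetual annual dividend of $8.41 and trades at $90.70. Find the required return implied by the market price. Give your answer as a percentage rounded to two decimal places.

P = C/r ⇒ r = C/P = $8.41/$90.70 = 0.092723

9.27%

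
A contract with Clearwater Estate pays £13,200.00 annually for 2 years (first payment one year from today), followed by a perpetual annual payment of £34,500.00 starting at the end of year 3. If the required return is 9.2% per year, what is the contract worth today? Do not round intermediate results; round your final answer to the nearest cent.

£337632.33

PV of 2-year annuity: £13,200.00 × [1 − (1+0.092)^−2] / 0.092 = 23157.42865
Perpetuity value at year 2: £34,500.00 / 0.092 = 375000.00000
PV of perpetuity: 375000.00000 / (1+0.092)^2 = 314474.90239
Total PV = 23157.42865 + 314474.90239 = 337632.33104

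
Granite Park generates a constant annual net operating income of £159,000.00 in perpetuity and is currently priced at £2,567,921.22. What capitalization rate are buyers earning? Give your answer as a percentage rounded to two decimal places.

P = C/r ⇒ r = C/P = £159,000.00/£2,567,921.22 = 0.061918

6.19%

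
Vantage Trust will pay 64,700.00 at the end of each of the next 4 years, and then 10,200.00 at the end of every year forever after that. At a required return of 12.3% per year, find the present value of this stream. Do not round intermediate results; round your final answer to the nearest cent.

247421.87

PV of 4-year annuity: 64,700.00 × [1 − (1+0.123)^−4] / 0.123 = 195281.26956
Perpetuity value at year 4: 10,200.00 / 0.123 = 82926.82927
PV of perpetuity: 82926.82927 / (1+0.123)^4 = 52140.60130
Total PV = 195281.26956 + 52140.60130 = 247421.87086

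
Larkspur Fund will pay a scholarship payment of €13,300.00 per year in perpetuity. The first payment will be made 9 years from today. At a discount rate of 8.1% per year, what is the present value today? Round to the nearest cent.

Value at end of year 8: C / r = €13,300.00 / 0.081 = €164,197.5309
Discount to today: PV = €164,197.5309 / (1 + 0.081)^8 = €164,197.5309 / 1.864685 = €88,056.43

€88056.43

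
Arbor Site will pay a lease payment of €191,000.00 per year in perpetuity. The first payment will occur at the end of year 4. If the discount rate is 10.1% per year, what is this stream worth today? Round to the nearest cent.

€1416935.35

Value at end of year 3: C / r = €191,000.00 / 0.101 = €1,891,089.1089
Discount to today: PV = €1,891,089.1089 / (1 + 0.101)^3 = €1,891,089.1089 / 1.334633 = €1,416,935.35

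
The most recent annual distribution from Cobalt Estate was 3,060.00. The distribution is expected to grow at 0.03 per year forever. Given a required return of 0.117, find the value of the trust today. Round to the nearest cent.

36227.59

D₁ = D₀ × (1 + g) = 3,060.00 × 1.03 = 3,151.8000
Growing perpetuity: P = D₁ / (r − g) = 3,151.8000 / (0.117 − 0.03) = 36,227.59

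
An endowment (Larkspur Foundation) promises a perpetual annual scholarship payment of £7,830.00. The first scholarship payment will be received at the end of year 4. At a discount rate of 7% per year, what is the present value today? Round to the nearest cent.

£91308.75

Value at end of year 3: C / r = £7,830.00 / 0.07 = £111,857.1429
Discount to today: PV = £111,857.1429 / (1 + 0.07)^3 = £111,857.1429 / 1.225043 = £91,308.75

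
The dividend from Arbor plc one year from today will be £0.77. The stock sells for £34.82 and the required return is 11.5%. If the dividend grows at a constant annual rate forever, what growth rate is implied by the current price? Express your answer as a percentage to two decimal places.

P = D₁/(r−g) ⇒ g = r − D₁/P = 0.115 − £0.77/£34.82 = 0.092886

9.29%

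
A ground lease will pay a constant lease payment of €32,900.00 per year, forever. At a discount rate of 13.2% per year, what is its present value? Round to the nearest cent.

Level perpetuity: PV = C / r = €32,900.00 / 0.132 = €249,242.42

€249242.42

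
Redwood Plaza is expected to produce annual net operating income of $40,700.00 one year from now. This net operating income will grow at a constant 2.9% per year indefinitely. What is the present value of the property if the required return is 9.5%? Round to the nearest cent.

$616666.67

Growing perpetuity: P = D₁ / (r − g) = $40,700.0000 / (0.095 − 0.029) = $616,666.67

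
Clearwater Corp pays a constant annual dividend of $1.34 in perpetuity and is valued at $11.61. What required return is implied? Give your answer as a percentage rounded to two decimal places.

11.54%

P = C/r ⇒ r = C/P = $1.34/$11.61 = 0.115418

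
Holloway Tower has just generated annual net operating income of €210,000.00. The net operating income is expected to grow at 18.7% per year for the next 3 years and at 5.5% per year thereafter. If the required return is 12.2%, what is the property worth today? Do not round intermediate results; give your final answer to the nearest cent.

D_1 = 249270.00000
D_2 = 295883.49000
D_3 = 351213.70263
Terminal value at year 3: TV = D_3×(1+g_2)/(r−g_2) = 370530.45627/0.067 = 5530305.31753
P_0 = D_1/(1+r)^1 + D_2/(1+r)^2 + D_3/(1+r)^3 + TV/(1+r)^3
    = 222165.77540 + 235036.34171 + 248652.52907 + 3915349.52485 = 4621204.17103

€4621204.17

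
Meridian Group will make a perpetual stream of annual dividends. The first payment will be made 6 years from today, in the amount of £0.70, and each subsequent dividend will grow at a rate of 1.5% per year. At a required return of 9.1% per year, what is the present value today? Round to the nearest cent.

£5.96

Value at end of year 5: C₁ / (r − g) = £0.70 / (0.091 − 0.015) = £9.2105
Discount to today: PV = £9.2105 / (1 + 0.091)^5 = £9.2105 / 1.545695 = £5.96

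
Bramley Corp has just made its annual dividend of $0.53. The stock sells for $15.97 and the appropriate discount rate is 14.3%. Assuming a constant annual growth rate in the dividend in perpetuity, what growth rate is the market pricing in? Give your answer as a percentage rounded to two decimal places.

P = D₀(1+g)/(r−g) ⇒ P(r−g) = D₀(1+g) ⇒ g(P+D₀) = P·r − D₀
g = (P·r − D₀)/(P + D₀) = ($15.97×0.143 − $0.53) / ($15.97 + $0.53) = 0.106285

10.63%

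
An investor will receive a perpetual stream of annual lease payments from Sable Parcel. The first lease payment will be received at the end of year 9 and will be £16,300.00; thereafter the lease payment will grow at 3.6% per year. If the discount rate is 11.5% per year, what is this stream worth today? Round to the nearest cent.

Value at end of year 8: C₁ / (r − g) = £16,300.00 / (0.115 − 0.036) = £206,329.1139
Discount to today: PV = £206,329.1139 / (1 + 0.115)^8 = £206,329.1139 / 2.388905 = £86,369.73

£86369.73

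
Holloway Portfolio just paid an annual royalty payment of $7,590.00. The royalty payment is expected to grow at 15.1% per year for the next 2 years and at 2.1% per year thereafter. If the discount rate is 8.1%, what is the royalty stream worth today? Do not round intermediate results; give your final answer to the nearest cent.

$163111.39

D_1 = 8736.09000
D_2 = 10055.23959
Terminal value at year 2: TV = D_2×(1+g_2)/(r−g_2) = 10266.39962/0.06 = 171106.66036
P_0 = D_1/(1+r)^1 + D_2/(1+r)^2 + TV/(1+r)^2
    = 8081.48936 + 8604.80505 + 146425.09921 = 163111.39362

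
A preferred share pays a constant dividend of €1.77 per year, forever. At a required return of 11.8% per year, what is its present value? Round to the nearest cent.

Level perpetuity: PV = C / r = €1.77 / 0.118 = €15.00

€15.00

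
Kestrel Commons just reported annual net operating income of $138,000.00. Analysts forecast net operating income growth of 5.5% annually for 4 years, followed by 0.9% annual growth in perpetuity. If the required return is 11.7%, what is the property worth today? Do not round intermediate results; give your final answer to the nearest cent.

$1505528.14

D_1 = 145590.00000
D_2 = 153597.45000
D_3 = 162045.30975
D_4 = 170957.80179
Terminal value at year 4: TV = D_4×(1+g_2)/(r−g_2) = 172496.42200/0.108 = 1597189.09261
P_0 = D_1/(1+r)^1 + D_2/(1+r)^2 + D_3/(1+r)^3 + D_4/(1+r)^4 + TV/(1+r)^4
    = 130340.19696 + 123105.55755 + 116272.48274 + 109818.68334 + 1025991.21750 = 1505528.13809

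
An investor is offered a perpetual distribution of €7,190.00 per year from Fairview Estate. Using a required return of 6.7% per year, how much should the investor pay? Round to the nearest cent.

Level perpetuity: PV = C / r = €7,190.00 / 0.067 = €107,313.43

€107313.43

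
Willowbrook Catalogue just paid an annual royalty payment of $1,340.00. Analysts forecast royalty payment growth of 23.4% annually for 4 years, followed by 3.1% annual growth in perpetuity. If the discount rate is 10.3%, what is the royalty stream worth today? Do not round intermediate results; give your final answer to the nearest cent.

$37212.02

D_1 = 1653.56000
D_2 = 2040.49304
D_3 = 2517.96841
D_4 = 3107.17302
Terminal value at year 4: TV = D_4×(1+g_2)/(r−g_2) = 3203.49538/0.072 = 44492.99143
P_0 = D_1/(1+r)^1 + D_2/(1+r)^2 + D_3/(1+r)^3 + D_4/(1+r)^4 + TV/(1+r)^4
    = 1499.14778 + 1677.19706 + 1876.39272 + 2099.24626 + 30060.04014 = 37212.02397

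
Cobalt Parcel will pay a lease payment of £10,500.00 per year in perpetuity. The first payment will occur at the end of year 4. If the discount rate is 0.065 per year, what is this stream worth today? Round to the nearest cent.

£133729.47

Value at end of year 3: C / r = £10,500.00 / 0.065 = £161,538.4615
Discount to today: PV = £161,538.4615 / (1 + 0.065)^3 = £161,538.4615 / 1.207950 = £133,729.47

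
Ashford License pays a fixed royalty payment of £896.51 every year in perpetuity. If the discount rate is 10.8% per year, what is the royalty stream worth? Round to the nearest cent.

£8301.02

Level perpetuity: PV = C / r = £896.51 / 0.108 = £8,301.02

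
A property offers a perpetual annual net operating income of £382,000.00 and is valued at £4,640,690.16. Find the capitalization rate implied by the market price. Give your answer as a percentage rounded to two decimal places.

P = C/r ⇒ r = C/P = £382,000.00/£4,640,690.16 = 0.082315

8.23%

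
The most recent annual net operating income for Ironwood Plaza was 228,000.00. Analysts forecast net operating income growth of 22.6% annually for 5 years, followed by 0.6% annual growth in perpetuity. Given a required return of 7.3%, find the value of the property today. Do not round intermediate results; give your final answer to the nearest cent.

D_1 = 279528.00000
D_2 = 342701.32800
D_3 = 420151.82813
D_4 = 515106.14128
D_5 = 631520.12922
Terminal value at year 5: TV = D_5×(1+g_2)/(r−g_2) = 635309.24999/0.067 = 9482227.61180
P_0 = D_1/(1+r)^1 + D_2/(1+r)^2 + D_3/(1+r)^3 + D_4/(1+r)^4 + D_5/(1+r)^5 + TV/(1+r)^5
    = 260510.71761 + 297657.16663 + 340100.36001 + 388595.56512 + 444005.74355 + 6666713.10471 = 8397582.65764

8397582.66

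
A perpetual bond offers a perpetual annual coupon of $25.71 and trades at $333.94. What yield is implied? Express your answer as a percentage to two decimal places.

P = C/r ⇒ r = C/P = $25.71/$333.94 = 0.076990

7.70%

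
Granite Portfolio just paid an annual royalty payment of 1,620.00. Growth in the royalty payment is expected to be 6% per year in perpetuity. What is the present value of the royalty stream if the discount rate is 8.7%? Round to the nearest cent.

63600.00

D₁ = D₀ × (1 + g) = 1,620.00 × 1.06 = 1,717.2000
Growing perpetuity: P = D₁ / (r − g) = 1,717.2000 / (0.087 − 0.06) = 63,600.00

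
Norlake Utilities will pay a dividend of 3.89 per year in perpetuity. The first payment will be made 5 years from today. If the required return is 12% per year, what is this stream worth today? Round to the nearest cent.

Value at end of year 4: C / r = 3.89 / 0.12 = 32.4167
Discount to today: PV = 32.4167 / (1 + 0.12)^4 = 32.4167 / 1.573519 = 20.60

20.60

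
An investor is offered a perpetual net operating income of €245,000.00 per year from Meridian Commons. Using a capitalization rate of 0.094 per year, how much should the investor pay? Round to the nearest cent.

€2606382.98

Level perpetuity: PV = C / r = €245,000.00 / 0.094 = €2,606,382.98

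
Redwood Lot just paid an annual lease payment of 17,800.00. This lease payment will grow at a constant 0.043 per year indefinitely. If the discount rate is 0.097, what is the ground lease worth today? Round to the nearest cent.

343803.70

D₁ = D₀ × (1 + g) = 17,800.00 × 1.043 = 18,565.4000
Growing perpetuity: P = D₁ / (r − g) = 18,565.4000 / (0.097 − 0.043) = 343,803.70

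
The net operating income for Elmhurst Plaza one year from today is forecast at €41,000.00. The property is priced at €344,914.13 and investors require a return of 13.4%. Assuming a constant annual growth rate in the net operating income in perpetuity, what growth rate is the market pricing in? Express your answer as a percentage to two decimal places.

P = D₁/(r−g) ⇒ g = r − D₁/P = 0.134 − €41,000.00/€344,914.13 = 0.015130

1.51%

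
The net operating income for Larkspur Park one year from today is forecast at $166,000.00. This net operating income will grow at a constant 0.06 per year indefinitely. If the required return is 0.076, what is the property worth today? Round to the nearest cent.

Growing perpetuity: P = D₁ / (r − g) = $166,000.0000 / (0.076 − 0.06) = $10,375,000.00

$10375000.00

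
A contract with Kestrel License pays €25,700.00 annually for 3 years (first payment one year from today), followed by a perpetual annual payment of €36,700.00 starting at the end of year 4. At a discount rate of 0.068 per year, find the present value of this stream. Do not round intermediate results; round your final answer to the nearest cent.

PV of 3-year annuity: €25,700.00 × [1 − (1+0.068)^−3] / 0.068 = 67692.13204
Perpetuity value at year 3: €36,700.00 / 0.068 = 539705.88235
PV of perpetuity: 539705.88235 / (1+0.068)^3 = 443040.46423
Total PV = 67692.13204 + 443040.46423 = 510732.59627

€510732.60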